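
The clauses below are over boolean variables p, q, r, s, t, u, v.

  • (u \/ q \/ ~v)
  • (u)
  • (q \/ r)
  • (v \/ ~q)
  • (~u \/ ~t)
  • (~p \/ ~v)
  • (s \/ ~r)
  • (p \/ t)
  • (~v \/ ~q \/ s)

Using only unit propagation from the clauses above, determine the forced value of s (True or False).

True

(u) is a unit clause: u = True.
(~u \/ ~t): since u = True, the clause reduces to (~t). t = False.
(t \/ p) with t = False leaves only p, so p = True.
(~v \/ ~p) with p = True leaves only ~v, so v = False.
(~q \/ v): since v = False, the clause reduces to (~q). q = False.
(r \/ q) with q = False leaves only r, so r = True.
(~r \/ s): since r = True, the clause reduces to (s). s = True.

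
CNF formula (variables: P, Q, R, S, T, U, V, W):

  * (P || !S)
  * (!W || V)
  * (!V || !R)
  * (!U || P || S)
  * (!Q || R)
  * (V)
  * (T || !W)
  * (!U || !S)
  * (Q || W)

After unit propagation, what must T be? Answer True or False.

True

Unit clause (V) sets V = True.
In (!V || !R), !V is now false; !R must hold, so R = False.
(R || !Q): since R = False, the clause reduces to (!Q). Q = False.
(Q || W) with Q = False leaves only W, so W = True.
(T || !W) with W = True leaves only T, so T = True.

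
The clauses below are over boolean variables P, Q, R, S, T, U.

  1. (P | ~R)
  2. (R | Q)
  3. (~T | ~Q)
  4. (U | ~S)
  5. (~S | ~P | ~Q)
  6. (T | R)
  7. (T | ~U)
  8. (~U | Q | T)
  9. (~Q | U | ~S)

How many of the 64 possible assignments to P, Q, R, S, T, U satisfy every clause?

5

The models are:
  P=1 Q=0 R=1 S=0 T=0 U=0
  P=1 Q=0 R=1 S=0 T=1 U=0
  P=1 Q=0 R=1 S=0 T=1 U=1
  P=1 Q=0 R=1 S=1 T=1 U=1
  P=1 Q=1 R=1 S=0 T=0 U=0
That's 5 in total.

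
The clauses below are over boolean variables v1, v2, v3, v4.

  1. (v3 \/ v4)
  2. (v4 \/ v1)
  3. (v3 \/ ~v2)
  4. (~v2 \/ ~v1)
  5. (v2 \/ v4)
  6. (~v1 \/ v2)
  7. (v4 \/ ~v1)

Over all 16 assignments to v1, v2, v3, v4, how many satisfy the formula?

3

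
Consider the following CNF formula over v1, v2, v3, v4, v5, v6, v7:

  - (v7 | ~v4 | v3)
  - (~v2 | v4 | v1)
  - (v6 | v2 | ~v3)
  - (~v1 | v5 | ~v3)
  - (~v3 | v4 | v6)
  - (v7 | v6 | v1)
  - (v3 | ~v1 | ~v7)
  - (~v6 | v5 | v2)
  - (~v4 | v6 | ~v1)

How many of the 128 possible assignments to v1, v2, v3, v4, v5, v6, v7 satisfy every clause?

36

Split on v1, then v3.
  v1=1, v3=1: forces v5=1; v6=1; v2, v4, v7 free → 2^3 = 8.
  v1=1, v3=0: 7 of the 32 assignments to (v2,v4,v5,v6,v7) work.
  v1=0, v3=1: 10 of the 32 assignments to (v2,v4,v5,v6,v7) work.
  v1=0, v3=0: 11 of the 32 assignments to (v2,v4,v5,v6,v7) work.
Total: 8 + 7 + 10 + 11 = 36.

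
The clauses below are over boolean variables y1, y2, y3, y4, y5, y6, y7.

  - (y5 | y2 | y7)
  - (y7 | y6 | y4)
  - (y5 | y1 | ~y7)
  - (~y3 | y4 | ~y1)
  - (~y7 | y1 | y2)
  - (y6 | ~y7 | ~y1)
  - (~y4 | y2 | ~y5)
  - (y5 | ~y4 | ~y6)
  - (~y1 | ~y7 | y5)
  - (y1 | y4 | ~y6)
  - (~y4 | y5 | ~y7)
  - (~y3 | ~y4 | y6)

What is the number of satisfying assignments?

20

Split on y4, then y7.
  y4=T, y7=T: 5 of the 32 assignments to (y1,y2,y3,y5,y6) work.
  y4=T, y7=F: y1 free; 4 ways for (y2,y3,y5,y6) × 2^1 = 8.
  y4=F, y7=T: remaining (y1,y2,y3,y5,y6) ∈ {(F,T,F,T,F); (F,T,T,T,F); (T,F,F,T,T); (T,T,F,T,T)} — 4.
  y4=F, y7=F: remaining (y1,y2,y3,y5,y6) ∈ {(T,F,F,T,T); (T,T,F,F,T); (T,T,F,T,T)} — 3.
Total: 5 + 8 + 4 + 3 = 20.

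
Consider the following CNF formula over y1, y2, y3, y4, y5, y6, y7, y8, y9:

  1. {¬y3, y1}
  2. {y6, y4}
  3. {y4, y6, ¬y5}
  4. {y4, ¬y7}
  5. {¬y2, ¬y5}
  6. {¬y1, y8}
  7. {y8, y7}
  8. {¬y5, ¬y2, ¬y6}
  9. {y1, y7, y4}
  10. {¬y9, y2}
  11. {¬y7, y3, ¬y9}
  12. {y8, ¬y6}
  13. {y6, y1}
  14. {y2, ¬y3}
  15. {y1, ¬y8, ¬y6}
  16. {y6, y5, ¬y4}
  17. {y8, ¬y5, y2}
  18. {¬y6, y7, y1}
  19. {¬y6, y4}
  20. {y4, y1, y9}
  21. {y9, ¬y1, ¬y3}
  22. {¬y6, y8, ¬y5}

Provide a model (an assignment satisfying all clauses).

y1=True, y2=True, y3=False, y4=True, y5=False, y6=True, y7=False, y8=True, y9=True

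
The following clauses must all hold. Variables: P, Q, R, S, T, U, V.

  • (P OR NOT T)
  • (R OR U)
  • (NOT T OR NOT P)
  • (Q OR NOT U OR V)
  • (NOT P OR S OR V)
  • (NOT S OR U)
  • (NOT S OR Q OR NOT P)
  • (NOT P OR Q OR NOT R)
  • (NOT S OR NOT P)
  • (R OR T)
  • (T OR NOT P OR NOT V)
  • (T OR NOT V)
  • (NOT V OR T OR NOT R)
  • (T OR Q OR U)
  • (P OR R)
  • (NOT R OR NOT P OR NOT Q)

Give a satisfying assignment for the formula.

P=F, Q=T, R=T, S=F, T=F, U=F, V=F

Check each clause:
  1. (NOT T OR P) — NOT T is true.
  2. (U OR R) — R is true.
  3. (NOT T OR NOT P) — NOT T is true.
  4. (NOT U OR V OR Q) — NOT U is true.
  5. (S OR NOT P OR V) — NOT P is true.
  6. (U OR NOT S) — NOT S is true.
  7. (NOT P OR Q OR NOT S) — Q is true.
  8. (NOT R OR NOT P OR Q) — Q is true.
  9. (NOT P OR NOT S) — NOT S is true.
  10. (T OR R) — R is true.
  11. (T OR NOT V OR NOT P) — NOT V is true.
  12. (T OR NOT V) — NOT V is true.
  13. (NOT R OR NOT V OR T) — NOT V is true.
  14. (Q OR U OR T) — Q is true.
  15. (R OR P) — R is true.
  16. (NOT Q OR NOT P OR NOT R) — NOT P is true.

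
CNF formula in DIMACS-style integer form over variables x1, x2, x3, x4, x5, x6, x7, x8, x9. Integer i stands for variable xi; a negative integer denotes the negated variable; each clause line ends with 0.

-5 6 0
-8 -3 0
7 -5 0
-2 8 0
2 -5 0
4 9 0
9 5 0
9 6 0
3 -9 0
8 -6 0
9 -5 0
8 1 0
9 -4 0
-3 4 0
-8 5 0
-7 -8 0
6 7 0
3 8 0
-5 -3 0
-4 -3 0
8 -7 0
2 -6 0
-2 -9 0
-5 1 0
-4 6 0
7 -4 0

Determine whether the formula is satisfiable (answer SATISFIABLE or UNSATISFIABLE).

UNSATISFIABLE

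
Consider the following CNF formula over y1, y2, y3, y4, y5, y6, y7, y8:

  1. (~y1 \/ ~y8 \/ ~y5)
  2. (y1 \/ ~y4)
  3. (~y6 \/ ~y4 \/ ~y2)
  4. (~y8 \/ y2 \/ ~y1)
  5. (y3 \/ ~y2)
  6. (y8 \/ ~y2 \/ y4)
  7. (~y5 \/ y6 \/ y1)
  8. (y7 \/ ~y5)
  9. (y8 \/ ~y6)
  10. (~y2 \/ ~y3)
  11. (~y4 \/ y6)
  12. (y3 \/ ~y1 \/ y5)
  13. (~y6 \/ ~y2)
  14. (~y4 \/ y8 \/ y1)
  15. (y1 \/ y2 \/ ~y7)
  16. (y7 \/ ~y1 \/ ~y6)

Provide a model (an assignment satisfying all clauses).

Branch on y1: take y1 = True.
Try y2 = False.
  then y8 is forced to False.
  then y6 is forced to False.
  then y4 is forced to False.
Set y3 = True and propagate.
The remaining clauses are satisfied by y5 = True, y7 = True.
Every clause has at least one true literal under this assignment.

y1=T, y2=F, y3=T, y4=F, y5=T, y6=F, y7=T, y8=F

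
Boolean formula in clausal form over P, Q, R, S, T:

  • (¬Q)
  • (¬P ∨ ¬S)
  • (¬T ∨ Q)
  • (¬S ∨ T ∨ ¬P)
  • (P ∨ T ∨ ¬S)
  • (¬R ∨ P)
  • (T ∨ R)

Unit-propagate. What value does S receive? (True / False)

False

(¬Q) stands alone — Q = False.
In (Q ∨ ¬T), Q is now false; ¬T must hold, so T = False.
In (T ∨ R), T is now false; R must hold, so R = True.
(P ∨ ¬R): since R = True, the clause reduces to (P). P = True.
In (¬S ∨ ¬P), ¬P is now false; ¬S must hold, so S = False.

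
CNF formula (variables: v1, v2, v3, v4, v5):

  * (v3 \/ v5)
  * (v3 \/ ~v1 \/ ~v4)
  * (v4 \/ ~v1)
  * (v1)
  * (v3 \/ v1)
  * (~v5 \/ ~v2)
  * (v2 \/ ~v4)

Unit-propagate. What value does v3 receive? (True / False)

True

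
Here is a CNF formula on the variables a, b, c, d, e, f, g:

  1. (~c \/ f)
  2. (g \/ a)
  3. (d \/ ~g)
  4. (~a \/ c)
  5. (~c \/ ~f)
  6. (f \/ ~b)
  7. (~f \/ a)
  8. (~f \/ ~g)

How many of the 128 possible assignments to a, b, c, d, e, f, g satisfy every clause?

Satisfying assignments:
  a=F b=F c=F d=T e=F f=F g=T
  a=F b=F c=F d=T e=T f=F g=T
That's 2 in total.

2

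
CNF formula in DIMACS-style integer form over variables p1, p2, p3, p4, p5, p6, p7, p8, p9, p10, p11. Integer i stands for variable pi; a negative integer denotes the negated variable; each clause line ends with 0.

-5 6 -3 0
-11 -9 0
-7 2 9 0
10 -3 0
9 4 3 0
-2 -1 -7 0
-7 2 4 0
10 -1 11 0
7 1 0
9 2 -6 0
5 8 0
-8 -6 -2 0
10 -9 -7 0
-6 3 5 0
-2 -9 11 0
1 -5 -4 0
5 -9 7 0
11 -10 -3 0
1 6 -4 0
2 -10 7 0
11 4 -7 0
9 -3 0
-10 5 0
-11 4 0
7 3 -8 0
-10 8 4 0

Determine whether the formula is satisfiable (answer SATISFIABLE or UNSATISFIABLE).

SATISFIABLE

Try p1 = True.
Set p2 = True and propagate.
  then p7 is forced to False.
Branch on p3: take p3 = False.
  then p8 is forced to False.
  then p5 is forced to True.
The remaining clauses are satisfied by p4 = True, p6 = True, p9 = False, p10 = True, p11 = True.
Every clause has at least one true literal under this assignment.
So p1=1, p2=1, p3=0, p4=1, p5=1, p6=1, p7=0, p8=0, p9=0, p10=1, p11=1 is a satisfying assignment.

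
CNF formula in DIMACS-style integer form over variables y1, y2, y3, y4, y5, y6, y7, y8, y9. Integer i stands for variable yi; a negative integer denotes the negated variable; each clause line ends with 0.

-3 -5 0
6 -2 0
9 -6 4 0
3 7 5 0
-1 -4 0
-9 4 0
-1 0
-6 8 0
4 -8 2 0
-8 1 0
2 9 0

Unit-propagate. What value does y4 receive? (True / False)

True

Unit clause (~y1) sets y1 = False.
(y1 | ~y8): since y1 = False, the clause reduces to (~y8). y8 = False.
In (y8 | ~y6), y8 is now false; ~y6 must hold, so y6 = False.
(y6 | ~y2): since y6 = False, the clause reduces to (~y2). y2 = False.
From (y2 | y9) and y2 = False: y9 = True.
(~y9 | y4) with y9 = True leaves only y4, so y4 = True.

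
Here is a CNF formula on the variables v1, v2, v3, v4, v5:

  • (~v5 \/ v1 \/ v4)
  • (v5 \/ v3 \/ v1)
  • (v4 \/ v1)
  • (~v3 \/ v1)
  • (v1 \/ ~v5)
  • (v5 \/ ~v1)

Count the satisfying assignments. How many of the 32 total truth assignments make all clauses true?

8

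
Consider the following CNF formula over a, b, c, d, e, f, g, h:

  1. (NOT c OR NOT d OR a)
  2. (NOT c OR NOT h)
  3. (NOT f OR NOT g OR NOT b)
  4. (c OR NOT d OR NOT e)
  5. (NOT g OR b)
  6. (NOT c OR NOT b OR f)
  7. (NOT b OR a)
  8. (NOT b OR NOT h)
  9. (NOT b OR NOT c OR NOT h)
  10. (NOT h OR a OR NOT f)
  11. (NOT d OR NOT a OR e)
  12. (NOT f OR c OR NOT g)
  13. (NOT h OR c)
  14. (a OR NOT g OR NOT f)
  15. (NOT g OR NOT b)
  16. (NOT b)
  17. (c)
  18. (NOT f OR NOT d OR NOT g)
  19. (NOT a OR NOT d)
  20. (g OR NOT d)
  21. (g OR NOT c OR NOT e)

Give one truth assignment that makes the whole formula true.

a=0, b=0, c=1, d=0, e=0, f=0, g=0, h=0

Check each clause:
  1. (a OR NOT c OR NOT d) — NOT d is true.
  2. (NOT c OR NOT h) — NOT h is true.
  3. (NOT b OR NOT f OR NOT g) — NOT g is true.
  4. (c OR NOT d OR NOT e) — c is true.
  5. (NOT g OR b) — NOT g is true.
  6. (NOT c OR NOT b OR f) — NOT b is true.
  7. (NOT b OR a) — NOT b is true.
  8. (NOT b OR NOT h) — NOT h is true.
  9. (NOT h OR NOT b OR NOT c) — NOT h is true.
  10. (NOT f OR NOT h OR a) — NOT h is true.
  11. (NOT a OR e OR NOT d) — NOT d is true.
  12. (c OR NOT f OR NOT g) — NOT g is true.
  13. (NOT h OR c) — NOT h is true.
  14. (NOT g OR NOT f OR a) — NOT f is true.
  15. (NOT b OR NOT g) — NOT g is true.
  16. (NOT b) — NOT b is true.
  17. (c) — c is true.
  18. (NOT g OR NOT d OR NOT f) — NOT g is true.
  19. (NOT d OR NOT a) — NOT d is true.
  20. (NOT d OR g) — NOT d is true.
  21. (g OR NOT c OR NOT e) — NOT e is true.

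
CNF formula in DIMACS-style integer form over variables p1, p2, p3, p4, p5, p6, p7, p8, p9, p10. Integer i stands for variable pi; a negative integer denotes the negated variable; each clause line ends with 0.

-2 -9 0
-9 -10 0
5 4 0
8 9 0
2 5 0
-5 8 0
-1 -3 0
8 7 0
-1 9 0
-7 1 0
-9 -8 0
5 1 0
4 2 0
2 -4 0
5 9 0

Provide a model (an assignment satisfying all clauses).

p1=False, p2=True, p3=True, p4=True, p5=True, p6=True, p7=False, p8=True, p9=False, p10=True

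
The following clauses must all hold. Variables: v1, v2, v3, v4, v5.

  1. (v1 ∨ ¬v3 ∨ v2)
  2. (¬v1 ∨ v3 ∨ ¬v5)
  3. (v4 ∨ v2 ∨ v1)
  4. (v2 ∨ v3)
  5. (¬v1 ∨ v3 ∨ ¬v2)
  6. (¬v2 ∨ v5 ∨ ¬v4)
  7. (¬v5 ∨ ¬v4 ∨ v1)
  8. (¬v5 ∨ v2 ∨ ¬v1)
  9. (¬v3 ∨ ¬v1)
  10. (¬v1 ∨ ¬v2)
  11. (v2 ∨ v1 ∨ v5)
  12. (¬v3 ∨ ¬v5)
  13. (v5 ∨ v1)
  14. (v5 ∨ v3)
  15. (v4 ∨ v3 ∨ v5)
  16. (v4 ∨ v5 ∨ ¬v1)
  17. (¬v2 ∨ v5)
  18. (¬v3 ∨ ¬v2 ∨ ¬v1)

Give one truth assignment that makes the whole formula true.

Branch on v1: take v1 = False.
  then v5 is forced to True.
  then v4 is forced to False.
  then v2 is forced to True.
  then v3 is forced to False.
Every clause has at least one true literal under this assignment.

v1=F, v2=T, v3=F, v4=F, v5=T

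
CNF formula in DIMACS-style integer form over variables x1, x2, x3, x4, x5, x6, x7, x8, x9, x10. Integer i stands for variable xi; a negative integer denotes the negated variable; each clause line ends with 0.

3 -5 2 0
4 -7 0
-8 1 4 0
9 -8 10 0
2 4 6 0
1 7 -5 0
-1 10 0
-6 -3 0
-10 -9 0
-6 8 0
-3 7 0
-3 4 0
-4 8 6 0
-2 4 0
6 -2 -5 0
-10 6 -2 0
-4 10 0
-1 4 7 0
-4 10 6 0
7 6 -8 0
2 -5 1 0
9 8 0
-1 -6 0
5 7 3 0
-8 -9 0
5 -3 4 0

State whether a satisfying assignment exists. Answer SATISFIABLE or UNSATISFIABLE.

Try x1 = True.
  then x10 is forced to True.
  then x9 is forced to False.
  then x8 is forced to True.
  then x6 is forced to False.
  then x2 is forced to False.
  then x4 is forced to True.
  then x7 is forced to True.
Branch on x3: take x3 = False.
  then x5 is forced to False.
So x1=1  x2=0  x3=0  x4=1  x5=0  x6=0  x7=1  x8=1  x9=0  x10=1 is a satisfying assignment.

SATISFIABLE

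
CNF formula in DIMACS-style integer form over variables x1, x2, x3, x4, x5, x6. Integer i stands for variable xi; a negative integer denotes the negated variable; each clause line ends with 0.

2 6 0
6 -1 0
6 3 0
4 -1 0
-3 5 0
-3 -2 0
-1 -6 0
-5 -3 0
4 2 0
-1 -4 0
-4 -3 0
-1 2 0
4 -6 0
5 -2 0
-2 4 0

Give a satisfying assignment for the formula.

x1 occurs only negated in the remaining clauses — set x1 = False.
Set x2 = True and propagate.
  then x3 is forced to False.
  then x6 is forced to True.
  then x4 is forced to True.
  then x5 is forced to True.

x1 = F  x2 = T  x3 = F  x4 = T  x5 = T  x6 = T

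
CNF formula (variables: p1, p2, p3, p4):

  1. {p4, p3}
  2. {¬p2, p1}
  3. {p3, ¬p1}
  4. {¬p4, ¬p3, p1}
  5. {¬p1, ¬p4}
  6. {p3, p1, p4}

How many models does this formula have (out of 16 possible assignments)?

4

Satisfying assignments:
  p1=0 p2=0 p3=0 p4=1
  p1=0 p2=0 p3=1 p4=0
  p1=1 p2=0 p3=1 p4=0
  p1=1 p2=1 p3=1 p4=0
That's 4 in total.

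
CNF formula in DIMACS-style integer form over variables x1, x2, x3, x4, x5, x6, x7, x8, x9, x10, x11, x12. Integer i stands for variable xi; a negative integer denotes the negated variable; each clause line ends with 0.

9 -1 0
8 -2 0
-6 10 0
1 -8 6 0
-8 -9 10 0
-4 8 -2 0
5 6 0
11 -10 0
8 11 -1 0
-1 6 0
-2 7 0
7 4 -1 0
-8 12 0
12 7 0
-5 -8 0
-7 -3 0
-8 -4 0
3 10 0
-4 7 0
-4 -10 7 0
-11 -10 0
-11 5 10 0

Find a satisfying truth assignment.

x1=False, x2=False, x3=True, x4=False, x5=True, x6=False, x7=False, x8=False, x9=False, x10=False, x11=False, x12=True

Check each clause:
  1. (!x1 || x9) — !x1 is true.
  2. (x8 || !x2) — !x2 is true.
  3. (!x6 || x10) — !x6 is true.
  4. (x1 || !x8 || x6) — !x8 is true.
  5. (!x9 || !x8 || x10) — !x8 is true.
  6. (!x4 || x8 || !x2) — !x4 is true.
  7. (x5 || x6) — x5 is true.
  8. (!x10 || x11) — !x10 is true.
  9. (x11 || x8 || !x1) — !x1 is true.
  10. (x6 || !x1) — !x1 is true.
  11. (!x2 || x7) — !x2 is true.
  12. (!x1 || x4 || x7) — !x1 is true.
  13. (x12 || !x8) — !x8 is true.
  14. (x7 || x12) — x12 is true.
  15. (!x5 || !x8) — !x8 is true.
  16. (!x3 || !x7) — !x7 is true.
  17. (!x8 || !x4) — !x8 is true.
  18. (x3 || x10) — x3 is true.
  19. (x7 || !x4) — !x4 is true.
  20. (x7 || !x4 || !x10) — !x4 is true.
  21. (!x10 || !x11) — !x11 is true.
  22. (x5 || !x11 || x10) — x5 is true.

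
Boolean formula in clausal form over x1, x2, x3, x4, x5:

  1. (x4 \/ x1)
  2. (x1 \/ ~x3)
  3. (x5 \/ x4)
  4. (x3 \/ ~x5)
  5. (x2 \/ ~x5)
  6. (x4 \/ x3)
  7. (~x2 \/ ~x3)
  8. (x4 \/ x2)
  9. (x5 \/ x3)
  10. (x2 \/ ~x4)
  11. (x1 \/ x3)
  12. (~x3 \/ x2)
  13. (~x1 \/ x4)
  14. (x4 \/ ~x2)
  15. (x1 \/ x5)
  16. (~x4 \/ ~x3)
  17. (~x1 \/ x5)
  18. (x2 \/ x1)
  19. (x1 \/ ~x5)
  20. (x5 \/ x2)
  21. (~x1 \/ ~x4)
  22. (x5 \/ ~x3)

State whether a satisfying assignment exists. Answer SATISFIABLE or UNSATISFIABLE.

UNSATISFIABLE

x1 = True:
  propagation gives x4=True; an empty clause results — contradiction.
x1 = False:
  propagation gives x4=True, x3=False; an empty clause results — contradiction.
Every branch closes, so no satisfying assignment exists.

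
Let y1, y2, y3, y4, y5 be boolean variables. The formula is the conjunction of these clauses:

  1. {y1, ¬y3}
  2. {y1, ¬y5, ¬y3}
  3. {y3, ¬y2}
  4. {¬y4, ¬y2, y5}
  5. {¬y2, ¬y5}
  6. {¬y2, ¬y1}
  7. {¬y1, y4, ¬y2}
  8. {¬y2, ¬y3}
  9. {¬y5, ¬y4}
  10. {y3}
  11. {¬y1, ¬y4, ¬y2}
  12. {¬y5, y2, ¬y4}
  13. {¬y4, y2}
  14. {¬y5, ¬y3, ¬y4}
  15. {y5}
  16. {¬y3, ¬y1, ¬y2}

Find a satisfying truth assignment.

y1 = True, y2 = False, y3 = True, y4 = False, y5 = True

Check each clause:
  1. {¬y3, y1} — y1 is true.
  2. {¬y3, y1, ¬y5} — y1 is true.
  3. {y3, ¬y2} — y3 is true.
  4. {y5, ¬y4, ¬y2} — ¬y4 is true.
  5. {¬y2, ¬y5} — ¬y2 is true.
  6. {¬y1, ¬y2} — ¬y2 is true.
  7. {y4, ¬y1, ¬y2} — ¬y2 is true.
  8. {¬y3, ¬y2} — ¬y2 is true.
  9. {¬y4, ¬y5} — ¬y4 is true.
  10. {y3} — y3 is true.
  11. {¬y2, ¬y4, ¬y1} — ¬y4 is true.
  12. {¬y5, ¬y4, y2} — ¬y4 is true.
  13. {y2, ¬y4} — ¬y4 is true.
  14. {¬y3, ¬y5, ¬y4} — ¬y4 is true.
  15. {y5} — y5 is true.
  16. {¬y3, ¬y1, ¬y2} — ¬y2 is true.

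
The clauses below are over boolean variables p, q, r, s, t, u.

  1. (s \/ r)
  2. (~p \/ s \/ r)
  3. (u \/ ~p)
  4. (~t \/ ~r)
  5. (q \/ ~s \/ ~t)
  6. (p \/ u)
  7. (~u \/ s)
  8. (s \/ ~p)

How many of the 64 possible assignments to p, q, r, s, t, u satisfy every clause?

10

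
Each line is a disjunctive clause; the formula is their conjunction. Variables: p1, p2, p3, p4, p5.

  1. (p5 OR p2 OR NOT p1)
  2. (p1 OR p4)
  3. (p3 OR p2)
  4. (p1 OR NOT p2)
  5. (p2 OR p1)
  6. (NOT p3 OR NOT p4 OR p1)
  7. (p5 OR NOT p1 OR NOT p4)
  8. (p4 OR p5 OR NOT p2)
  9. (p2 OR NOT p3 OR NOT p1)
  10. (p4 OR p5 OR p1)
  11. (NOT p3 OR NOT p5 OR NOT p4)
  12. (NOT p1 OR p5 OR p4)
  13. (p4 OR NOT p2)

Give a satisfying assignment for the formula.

Try p1 = True.
Branch on p2: take p2 = True.
  then p4 is forced to True.
  then p5 is forced to True.
  then p3 is forced to False.

p1=T  p2=T  p3=F  p4=T  p5=T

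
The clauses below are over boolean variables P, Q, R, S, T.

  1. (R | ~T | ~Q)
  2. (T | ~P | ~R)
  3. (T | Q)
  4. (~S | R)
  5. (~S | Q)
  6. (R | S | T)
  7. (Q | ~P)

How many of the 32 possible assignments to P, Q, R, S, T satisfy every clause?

The models are:
  P=0 Q=0 R=0 S=0 T=1
  P=0 Q=0 R=1 S=0 T=1
  P=0 Q=1 R=1 S=0 T=0
  P=0 Q=1 R=1 S=0 T=1
  P=0 Q=1 R=1 S=1 T=0
  P=0 Q=1 R=1 S=1 T=1
  P=1 Q=1 R=1 S=0 T=1
  P=1 Q=1 R=1 S=1 T=1
Count: 8.

8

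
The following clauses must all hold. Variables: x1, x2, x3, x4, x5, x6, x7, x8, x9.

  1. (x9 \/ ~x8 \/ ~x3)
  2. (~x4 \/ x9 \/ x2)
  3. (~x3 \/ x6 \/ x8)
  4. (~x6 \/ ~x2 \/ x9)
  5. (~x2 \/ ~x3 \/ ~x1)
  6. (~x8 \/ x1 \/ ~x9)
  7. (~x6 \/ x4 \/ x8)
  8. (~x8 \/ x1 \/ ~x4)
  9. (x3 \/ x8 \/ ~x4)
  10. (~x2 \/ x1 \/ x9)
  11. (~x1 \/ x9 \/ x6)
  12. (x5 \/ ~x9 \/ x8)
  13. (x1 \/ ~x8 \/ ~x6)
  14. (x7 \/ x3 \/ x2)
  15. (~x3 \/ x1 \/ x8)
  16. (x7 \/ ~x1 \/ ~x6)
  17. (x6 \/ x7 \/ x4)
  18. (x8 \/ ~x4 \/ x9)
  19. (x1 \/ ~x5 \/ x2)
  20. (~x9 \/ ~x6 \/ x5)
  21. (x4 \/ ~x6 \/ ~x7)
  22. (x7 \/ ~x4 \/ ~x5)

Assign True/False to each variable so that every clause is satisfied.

x1=True, x2=False, x3=False, x4=False, x5=True, x6=False, x7=True, x8=True, x9=True

Try x1 = True.
Set x2 = False and propagate.
Branch on x3: take x3 = False.
  then x7 is forced to True.
For the remaining variables, x4 = False, x5 = True, x6 = False, x8 = True, x9 = True works.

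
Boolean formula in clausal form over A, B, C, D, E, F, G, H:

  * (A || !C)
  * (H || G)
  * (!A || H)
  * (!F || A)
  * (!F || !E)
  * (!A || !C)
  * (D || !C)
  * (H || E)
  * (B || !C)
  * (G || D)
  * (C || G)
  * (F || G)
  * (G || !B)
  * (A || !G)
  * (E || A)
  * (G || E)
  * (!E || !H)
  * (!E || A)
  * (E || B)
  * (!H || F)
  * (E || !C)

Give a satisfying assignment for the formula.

A=True, B=True, C=False, D=False, E=False, F=True, G=True, H=True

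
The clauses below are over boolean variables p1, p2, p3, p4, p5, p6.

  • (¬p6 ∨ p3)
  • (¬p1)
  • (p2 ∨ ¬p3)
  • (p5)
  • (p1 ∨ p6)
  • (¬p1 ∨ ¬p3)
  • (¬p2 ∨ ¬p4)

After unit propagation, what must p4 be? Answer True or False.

(¬p1) is a unit clause: p1 = False.
Unit clause (p5) sets p5 = True.
From (p6 ∨ p1) and p1 = False: p6 = True.
(¬p6 ∨ p3) with p6 = True leaves only p3, so p3 = True.
(¬p3 ∨ p2) with p3 = True leaves only p2, so p2 = True.
(¬p4 ∨ ¬p2) with p2 = True leaves only ¬p4, so p4 = False.

False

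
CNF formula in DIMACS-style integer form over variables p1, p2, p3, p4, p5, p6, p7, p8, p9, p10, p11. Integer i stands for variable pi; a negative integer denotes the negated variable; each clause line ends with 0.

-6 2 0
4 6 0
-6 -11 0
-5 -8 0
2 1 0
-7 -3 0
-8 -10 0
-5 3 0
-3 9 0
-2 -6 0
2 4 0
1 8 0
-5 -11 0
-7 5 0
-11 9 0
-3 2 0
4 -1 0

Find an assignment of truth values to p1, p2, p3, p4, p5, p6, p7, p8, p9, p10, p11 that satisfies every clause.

p1=1, p2=0, p3=0, p4=1, p5=0, p6=0, p7=0, p8=0, p9=1, p10=0, p11=0

Pure literal: p4 appears only positively; assign p4 = True.
p7 occurs only negated in the remaining clauses — set p7 = False.
Set p1 = True and propagate.
Try p2 = False.
  then p6 is forced to False.
  then p3 is forced to False.
  then p5 is forced to False.
The remaining clauses are satisfied by p8 = False, p9 = True, p10 = False, p11 = False.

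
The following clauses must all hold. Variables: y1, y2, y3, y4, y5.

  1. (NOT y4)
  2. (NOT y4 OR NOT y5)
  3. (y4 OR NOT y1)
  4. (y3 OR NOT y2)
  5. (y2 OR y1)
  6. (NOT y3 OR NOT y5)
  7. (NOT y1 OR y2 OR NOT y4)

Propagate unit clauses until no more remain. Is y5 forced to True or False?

(NOT y4) stands alone — y4 = False.
In (NOT y1 OR y4), y4 is now false; NOT y1 must hold, so y1 = False.
In (y2 OR y1), y1 is now false; y2 must hold, so y2 = True.
(y3 OR NOT y2): since y2 = True, the clause reduces to (y3). y3 = True.
(NOT y5 OR NOT y3): since y3 = True, the clause reduces to (NOT y5). y5 = False.

False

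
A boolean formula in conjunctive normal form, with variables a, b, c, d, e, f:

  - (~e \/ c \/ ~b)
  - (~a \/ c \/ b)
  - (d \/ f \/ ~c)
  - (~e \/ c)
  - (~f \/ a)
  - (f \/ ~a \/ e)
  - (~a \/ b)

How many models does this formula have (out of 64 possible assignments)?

Case analysis on a and c:
  a=T, c=T: 5 of the 16 assignments to (b,d,e,f) work.
  a=T, c=F: remaining (b,d,e,f) ∈ {(T,F,F,T); (T,T,F,T)} — 2.
  a=F, c=T: remaining (b,d,e,f) ∈ {(F,T,F,F); (F,T,T,F); (T,T,F,F); (T,T,T,F)} — 4.
  a=F, c=F: remaining (b,d,e,f) ∈ {(F,F,F,F); (F,T,F,F); (T,F,F,F); (T,T,F,F)} — 4.
Total: 5 + 2 + 4 + 4 = 15.

15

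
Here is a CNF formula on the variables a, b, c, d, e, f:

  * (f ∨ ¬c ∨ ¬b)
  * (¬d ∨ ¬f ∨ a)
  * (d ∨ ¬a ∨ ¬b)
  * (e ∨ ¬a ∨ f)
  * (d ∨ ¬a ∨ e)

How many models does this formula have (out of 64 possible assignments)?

35

Split on a, then d.
  a=1, d=1: 11 of the 16 assignments to (b,c,e,f) work.
  a=1, d=0: remaining (b,c,e,f) ∈ {(0,0,1,0); (0,0,1,1); (0,1,1,0); (0,1,1,1)} — 4.
  a=0, d=1: e free; 3 ways for (b,c,f) × 2^1 = 6.
  a=0, d=0: e free; 7 ways for (b,c,f) × 2^1 = 14.
Total: 11 + 4 + 6 + 14 = 35.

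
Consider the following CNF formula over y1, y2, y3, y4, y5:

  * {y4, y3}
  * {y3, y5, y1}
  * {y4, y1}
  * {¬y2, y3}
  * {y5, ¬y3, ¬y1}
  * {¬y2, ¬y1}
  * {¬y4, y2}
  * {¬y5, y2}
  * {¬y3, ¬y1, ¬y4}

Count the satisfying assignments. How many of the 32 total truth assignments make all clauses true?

The models are:
  y1=0 y2=1 y3=1 y4=1 y5=0
  y1=0 y2=1 y3=1 y4=1 y5=1
Count: 2.

2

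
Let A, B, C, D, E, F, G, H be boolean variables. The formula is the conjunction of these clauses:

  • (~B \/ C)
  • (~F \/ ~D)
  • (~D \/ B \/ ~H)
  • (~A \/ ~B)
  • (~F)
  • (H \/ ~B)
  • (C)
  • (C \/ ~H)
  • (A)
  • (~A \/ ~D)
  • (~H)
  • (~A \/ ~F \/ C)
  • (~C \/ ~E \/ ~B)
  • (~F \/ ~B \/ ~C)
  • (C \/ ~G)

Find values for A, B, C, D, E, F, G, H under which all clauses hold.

A=T, B=F, C=T, D=F, E=T, F=F, G=T, H=F

The clause (~F) is unit: F must be False.
(C) is a unit clause, so C = True.
The clause (A) is unit: A must be True.
The clause (~B) is unit: B must be False.
Unit propagation: (~D) forces D = False.
(~H) is a unit clause, so H = False.
E, G are now unconstrained; take E = True, G = True.
Every clause has at least one true literal under this assignment.
Check each clause:
  1. (C \/ ~B) — C is true.
  2. (~D \/ ~F) — ~F is true.
  3. (B \/ ~H \/ ~D) — ~H is true.
  4. (~B \/ ~A) — ~B is true.
  5. (~F) — ~F is true.
  6. (H \/ ~B) — ~B is true.
  7. (C) — C is true.
  8. (~H \/ C) — ~H is true.
  9. (A) — A is true.
  10. (~A \/ ~D) — ~D is true.
  11. (~H) — ~H is true.
  12. (~A \/ C \/ ~F) — ~F is true.
  13. (~B \/ ~C \/ ~E) — ~B is true.
  14. (~C \/ ~F \/ ~B) — ~F is true.
  15. (~G \/ C) — C is true.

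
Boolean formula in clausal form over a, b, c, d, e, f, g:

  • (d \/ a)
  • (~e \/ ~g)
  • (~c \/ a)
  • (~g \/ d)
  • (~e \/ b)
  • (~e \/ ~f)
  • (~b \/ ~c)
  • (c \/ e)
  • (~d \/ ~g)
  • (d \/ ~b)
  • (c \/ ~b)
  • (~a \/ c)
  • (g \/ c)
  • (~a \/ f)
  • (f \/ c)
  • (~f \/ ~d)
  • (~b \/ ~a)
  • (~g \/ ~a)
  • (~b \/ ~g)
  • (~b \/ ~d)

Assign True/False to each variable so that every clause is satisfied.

a=True, b=False, c=True, d=False, e=False, f=True, g=False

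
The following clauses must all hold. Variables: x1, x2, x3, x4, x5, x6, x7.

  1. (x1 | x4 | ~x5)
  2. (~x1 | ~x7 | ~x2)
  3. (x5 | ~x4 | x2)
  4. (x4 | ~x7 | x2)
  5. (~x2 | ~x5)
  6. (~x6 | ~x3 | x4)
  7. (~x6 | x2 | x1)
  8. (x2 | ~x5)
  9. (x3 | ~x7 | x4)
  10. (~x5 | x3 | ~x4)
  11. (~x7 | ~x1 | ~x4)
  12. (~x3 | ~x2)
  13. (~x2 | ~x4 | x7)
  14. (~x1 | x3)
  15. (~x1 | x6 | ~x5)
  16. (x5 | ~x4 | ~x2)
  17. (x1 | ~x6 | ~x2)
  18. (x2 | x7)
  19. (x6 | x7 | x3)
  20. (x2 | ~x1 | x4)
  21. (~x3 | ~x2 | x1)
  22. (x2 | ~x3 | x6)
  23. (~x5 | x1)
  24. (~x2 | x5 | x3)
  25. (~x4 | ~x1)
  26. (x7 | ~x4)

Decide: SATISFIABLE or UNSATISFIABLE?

UNSATISFIABLE

x2 = True:
  propagation gives x5=False, x3=False; an empty clause results — contradiction.
x2 = False:
  propagation gives x5=False, x4=False, x7=False; an empty clause results — contradiction.
Every branch closes, so no satisfying assignment exists.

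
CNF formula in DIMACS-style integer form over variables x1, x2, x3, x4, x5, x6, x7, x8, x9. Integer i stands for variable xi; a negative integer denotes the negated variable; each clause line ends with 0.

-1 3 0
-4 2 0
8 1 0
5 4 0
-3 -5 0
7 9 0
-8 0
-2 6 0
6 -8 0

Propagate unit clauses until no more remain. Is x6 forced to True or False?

True

(NOT x8) stands alone — x8 = False.
(x8 OR x1): since x8 = False, the clause reduces to (x1). x1 = True.
In (x3 OR NOT x1), NOT x1 is now false; x3 must hold, so x3 = True.
(NOT x3 OR NOT x5): since x3 = True, the clause reduces to (NOT x5). x5 = False.
(x4 OR x5) with x5 = False leaves only x4, so x4 = True.
(x2 OR NOT x4) with x4 = True leaves only x2, so x2 = True.
(x6 OR NOT x2) with x2 = True leaves only x6, so x6 = True.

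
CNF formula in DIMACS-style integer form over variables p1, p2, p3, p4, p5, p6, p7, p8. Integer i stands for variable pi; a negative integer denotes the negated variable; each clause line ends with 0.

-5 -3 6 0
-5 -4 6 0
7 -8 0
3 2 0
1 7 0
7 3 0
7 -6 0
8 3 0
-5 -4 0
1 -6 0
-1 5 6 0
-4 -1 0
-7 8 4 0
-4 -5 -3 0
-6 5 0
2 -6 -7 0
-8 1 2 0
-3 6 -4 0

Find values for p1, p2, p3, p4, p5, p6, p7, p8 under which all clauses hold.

p1 = T, p2 = T, p3 = T, p4 = F, p5 = T, p6 = T, p7 = T, p8 = T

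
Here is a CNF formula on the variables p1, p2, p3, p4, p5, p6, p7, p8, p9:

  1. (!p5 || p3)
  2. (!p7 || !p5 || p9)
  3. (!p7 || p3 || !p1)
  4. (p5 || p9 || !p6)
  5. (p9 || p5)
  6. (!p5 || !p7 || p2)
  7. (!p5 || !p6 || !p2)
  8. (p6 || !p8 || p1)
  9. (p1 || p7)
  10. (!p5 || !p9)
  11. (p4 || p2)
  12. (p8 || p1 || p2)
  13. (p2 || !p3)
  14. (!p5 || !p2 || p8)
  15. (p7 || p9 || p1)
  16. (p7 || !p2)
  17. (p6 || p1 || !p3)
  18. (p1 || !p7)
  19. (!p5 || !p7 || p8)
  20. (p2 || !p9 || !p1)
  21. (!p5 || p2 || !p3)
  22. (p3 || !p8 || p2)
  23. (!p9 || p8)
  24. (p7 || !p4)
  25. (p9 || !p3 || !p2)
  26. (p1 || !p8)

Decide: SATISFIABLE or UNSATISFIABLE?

Branch on p1: take p1 = True.
Branch on p2: take p2 = True.
  then p7 is forced to True.
  then p3 is forced to True.
  then p9 is forced to True.
  then p5 is forced to False.
  then p8 is forced to True.
p4, p6 are now unconstrained; take p4 = False, p6 = True.
So p1 = True, p2 = True, p3 = True, p4 = False, p5 = False, p6 = True, p7 = True, p8 = True, p9 = True is a satisfying assignment.

SATISFIABLE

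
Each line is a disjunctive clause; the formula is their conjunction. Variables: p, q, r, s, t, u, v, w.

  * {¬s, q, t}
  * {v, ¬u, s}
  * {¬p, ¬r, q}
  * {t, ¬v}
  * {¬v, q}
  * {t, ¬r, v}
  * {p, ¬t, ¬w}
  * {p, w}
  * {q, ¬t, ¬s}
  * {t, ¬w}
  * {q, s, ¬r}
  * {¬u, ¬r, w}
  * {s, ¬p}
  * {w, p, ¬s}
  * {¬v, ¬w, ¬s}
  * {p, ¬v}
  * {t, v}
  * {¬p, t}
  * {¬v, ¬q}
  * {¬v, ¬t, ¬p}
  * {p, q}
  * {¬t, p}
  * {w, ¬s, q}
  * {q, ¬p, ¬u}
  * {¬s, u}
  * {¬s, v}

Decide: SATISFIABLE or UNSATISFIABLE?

UNSATISFIABLE

p = True:
  propagation gives s=True, t=True, q=True, v=False; an empty clause results — contradiction.
p = False:
  propagation gives w=True, t=False; an empty clause results — contradiction.
Every branch closes, so no satisfying assignment exists.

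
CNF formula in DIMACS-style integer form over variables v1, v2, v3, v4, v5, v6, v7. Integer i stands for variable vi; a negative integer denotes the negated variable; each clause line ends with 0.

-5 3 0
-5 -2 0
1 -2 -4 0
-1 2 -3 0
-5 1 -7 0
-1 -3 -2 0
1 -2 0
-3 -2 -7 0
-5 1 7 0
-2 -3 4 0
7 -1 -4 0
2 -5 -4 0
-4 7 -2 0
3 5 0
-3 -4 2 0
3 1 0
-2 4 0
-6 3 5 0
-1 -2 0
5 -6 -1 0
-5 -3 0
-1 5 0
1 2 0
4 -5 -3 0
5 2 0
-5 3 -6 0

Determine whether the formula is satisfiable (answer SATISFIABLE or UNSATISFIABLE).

v2 = True:
  propagation gives v5=False, v1=True; an empty clause results — contradiction.
v2 = False:
  propagation gives v1=True, v3=False, v5=False; an empty clause results — contradiction.
Every branch closes, so no satisfying assignment exists.

UNSATISFIABLE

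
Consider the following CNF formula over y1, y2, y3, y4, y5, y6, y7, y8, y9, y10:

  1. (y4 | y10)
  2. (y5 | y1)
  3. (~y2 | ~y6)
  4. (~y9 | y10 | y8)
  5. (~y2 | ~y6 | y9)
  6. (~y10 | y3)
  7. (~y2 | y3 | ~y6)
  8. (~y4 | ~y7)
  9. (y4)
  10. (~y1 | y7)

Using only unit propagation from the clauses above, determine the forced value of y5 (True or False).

True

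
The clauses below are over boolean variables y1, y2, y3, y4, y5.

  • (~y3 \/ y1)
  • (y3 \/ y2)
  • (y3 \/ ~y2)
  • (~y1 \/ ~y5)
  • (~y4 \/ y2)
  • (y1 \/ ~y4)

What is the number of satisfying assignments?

3

Satisfying assignments:
  y1=1 y2=0 y3=1 y4=0 y5=0
  y1=1 y2=1 y3=1 y4=0 y5=0
  y1=1 y2=1 y3=1 y4=1 y5=0
Count: 3.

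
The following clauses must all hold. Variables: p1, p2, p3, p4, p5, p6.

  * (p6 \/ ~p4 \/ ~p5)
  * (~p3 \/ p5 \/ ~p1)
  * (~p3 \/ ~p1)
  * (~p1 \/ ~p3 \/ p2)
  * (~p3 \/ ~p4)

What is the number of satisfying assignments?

36

Split on p3, then p1.
  p3=T, p1=T: a clause becomes empty — 0.
  p3=T, p1=F: forces p4=F; p2, p5, p6 free → 2^3 = 8.
  p3=F, p1=T: p2 free; 7 ways for (p4,p5,p6) × 2^1 = 14.
  p3=F, p1=F: p2 free; 7 ways for (p4,p5,p6) × 2^1 = 14.
Total: 0 + 8 + 14 + 14 = 36.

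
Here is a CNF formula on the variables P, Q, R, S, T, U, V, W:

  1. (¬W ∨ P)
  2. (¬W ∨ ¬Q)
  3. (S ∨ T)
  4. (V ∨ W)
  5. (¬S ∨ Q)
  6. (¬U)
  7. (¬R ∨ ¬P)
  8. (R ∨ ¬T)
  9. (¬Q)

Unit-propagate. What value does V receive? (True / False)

(¬U) stands alone — U = False.
(¬Q) stands alone — Q = False.
(Q ∨ ¬S) with Q = False leaves only ¬S, so S = False.
In (T ∨ S), S is now false; T must hold, so T = True.
(R ∨ ¬T): since T = True, the clause reduces to (R). R = True.
(¬R ∨ ¬P): since R = True, the clause reduces to (¬P). P = False.
(P ∨ ¬W) with P = False leaves only ¬W, so W = False.
From (W ∨ V) and W = False: V = True.

True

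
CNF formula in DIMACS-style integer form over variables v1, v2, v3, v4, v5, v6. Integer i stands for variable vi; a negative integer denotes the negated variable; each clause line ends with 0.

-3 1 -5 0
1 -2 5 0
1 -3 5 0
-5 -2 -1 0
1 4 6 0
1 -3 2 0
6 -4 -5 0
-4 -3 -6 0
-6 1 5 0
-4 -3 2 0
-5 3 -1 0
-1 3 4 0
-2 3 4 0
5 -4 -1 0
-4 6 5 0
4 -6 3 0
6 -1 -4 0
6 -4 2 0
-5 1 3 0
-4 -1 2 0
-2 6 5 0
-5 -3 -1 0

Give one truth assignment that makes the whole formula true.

Try v1 = True.
Try v2 = False.
  then v4 is forced to False.
  then v3 is forced to True.
  then v5 is forced to False.
v6 is now unconstrained; take v6 = True.

v1 = True  v2 = False  v3 = True  v4 = False  v5 = False  v6 = True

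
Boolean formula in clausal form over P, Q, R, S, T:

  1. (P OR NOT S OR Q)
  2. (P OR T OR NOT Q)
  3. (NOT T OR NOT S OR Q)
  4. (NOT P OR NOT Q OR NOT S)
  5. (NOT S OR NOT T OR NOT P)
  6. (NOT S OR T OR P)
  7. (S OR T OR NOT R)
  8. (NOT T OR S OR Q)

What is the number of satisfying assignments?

Split on S, then T.
  S=T, T=T: remaining (P,Q,R) ∈ {(F,T,F); (F,T,T)} — 2.
  S=T, T=F: remaining (P,Q,R) ∈ {(T,F,F); (T,F,T)} — 2.
  S=F, T=T: remaining (P,Q,R) ∈ {(F,T,F); (F,T,T); (T,T,F); (T,T,T)} — 4.
  S=F, T=F: remaining (P,Q,R) ∈ {(F,F,F); (T,F,F); (T,T,F)} — 3.
Total: 2 + 2 + 4 + 3 = 11.

11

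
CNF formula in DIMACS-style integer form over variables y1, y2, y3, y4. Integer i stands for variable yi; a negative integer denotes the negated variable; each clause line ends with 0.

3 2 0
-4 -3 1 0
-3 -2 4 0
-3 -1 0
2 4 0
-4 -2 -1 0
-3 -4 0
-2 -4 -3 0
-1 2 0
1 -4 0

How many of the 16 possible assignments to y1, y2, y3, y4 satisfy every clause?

2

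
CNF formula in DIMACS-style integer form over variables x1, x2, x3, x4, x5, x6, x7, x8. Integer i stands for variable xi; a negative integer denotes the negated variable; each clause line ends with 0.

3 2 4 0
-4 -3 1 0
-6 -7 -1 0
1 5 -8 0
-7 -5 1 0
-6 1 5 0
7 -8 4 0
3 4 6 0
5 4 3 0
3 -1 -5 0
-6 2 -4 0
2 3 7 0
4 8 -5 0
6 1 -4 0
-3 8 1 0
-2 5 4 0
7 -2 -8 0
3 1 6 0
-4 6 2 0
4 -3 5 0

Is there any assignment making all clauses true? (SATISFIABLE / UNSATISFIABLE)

SATISFIABLE

Set x1 = True and propagate.
Set x2 = True and propagate.
The remaining clauses are satisfied by x3 = False, x4 = True, x5 = False, x6 = True, x7 = False, x8 = False.
So x1 = T  x2 = T  x3 = F  x4 = T  x5 = F  x6 = T  x7 = F  x8 = F is a satisfying assignment.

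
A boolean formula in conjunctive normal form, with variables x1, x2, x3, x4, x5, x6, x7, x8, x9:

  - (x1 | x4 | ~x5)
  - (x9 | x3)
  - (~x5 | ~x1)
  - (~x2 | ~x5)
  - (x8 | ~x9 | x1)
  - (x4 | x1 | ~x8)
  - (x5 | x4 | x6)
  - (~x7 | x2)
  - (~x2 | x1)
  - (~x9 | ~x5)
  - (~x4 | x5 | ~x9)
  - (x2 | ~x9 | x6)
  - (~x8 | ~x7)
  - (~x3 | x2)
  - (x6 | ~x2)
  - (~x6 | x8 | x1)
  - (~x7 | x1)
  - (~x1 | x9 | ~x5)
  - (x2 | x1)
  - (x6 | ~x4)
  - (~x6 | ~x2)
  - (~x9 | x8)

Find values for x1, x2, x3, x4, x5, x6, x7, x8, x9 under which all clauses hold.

x1=T, x2=F, x3=F, x4=F, x5=F, x6=T, x7=F, x8=T, x9=T

x7 occurs only negated in the remaining clauses — set x7 = False.
Set x1 = True and propagate.
  then x5 is forced to False.
Try x2 = False.
  then x3 is forced to False.
  then x9 is forced to True.
  then x4 is forced to False.
  then x6 is forced to True.
  then x8 is forced to True.
Every clause has at least one true literal under this assignment.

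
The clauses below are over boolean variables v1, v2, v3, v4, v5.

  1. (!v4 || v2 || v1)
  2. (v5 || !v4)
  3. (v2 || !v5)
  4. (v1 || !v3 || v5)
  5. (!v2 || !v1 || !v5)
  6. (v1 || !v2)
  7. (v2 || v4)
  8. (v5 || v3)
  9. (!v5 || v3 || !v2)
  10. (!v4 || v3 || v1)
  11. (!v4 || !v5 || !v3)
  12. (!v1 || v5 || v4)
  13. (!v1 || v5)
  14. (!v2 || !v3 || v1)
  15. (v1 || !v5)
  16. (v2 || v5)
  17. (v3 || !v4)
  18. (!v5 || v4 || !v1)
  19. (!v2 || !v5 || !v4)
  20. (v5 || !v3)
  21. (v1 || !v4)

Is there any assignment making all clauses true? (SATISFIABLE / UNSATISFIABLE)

UNSATISFIABLE

v5 = True:
  propagation gives v2=True, v1=False; an empty clause results — contradiction.
v5 = False:
  propagation gives v4=False, v2=True, v1=True; an empty clause results — contradiction.
Every branch closes, so no satisfying assignment exists.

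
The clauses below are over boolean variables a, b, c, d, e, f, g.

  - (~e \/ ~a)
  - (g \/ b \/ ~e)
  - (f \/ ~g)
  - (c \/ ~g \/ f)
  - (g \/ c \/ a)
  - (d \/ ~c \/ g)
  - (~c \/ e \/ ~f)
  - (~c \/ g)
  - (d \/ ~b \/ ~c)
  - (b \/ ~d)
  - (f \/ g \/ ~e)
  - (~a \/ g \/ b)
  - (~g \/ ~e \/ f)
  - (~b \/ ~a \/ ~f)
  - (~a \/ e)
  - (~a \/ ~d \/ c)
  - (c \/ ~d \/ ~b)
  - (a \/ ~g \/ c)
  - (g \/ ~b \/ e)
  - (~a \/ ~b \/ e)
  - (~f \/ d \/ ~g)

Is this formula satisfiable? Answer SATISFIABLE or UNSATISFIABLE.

Set a = False and propagate.
The remaining clauses are satisfied by b = True, c = True, d = True, e = True, f = True, g = True.
Every clause has at least one true literal under this assignment.
So a = F, b = T, c = T, d = T, e = T, f = T, g = T is a satisfying assignment.

SATISFIABLE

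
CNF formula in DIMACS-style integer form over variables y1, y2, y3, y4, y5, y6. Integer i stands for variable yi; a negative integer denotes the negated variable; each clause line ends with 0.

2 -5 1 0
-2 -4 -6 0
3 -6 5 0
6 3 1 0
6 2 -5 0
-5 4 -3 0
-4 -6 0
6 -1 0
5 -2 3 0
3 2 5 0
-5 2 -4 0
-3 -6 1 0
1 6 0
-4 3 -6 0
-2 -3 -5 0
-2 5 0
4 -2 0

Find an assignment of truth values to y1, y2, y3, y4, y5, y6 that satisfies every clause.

y1=T, y2=F, y3=F, y4=F, y5=T, y6=T

Check each clause:
  1. (y1 | y2 | ~y5) — y1 is true.
  2. (~y2 | ~y4 | ~y6) — ~y4 is true.
  3. (~y6 | y3 | y5) — y5 is true.
  4. (y6 | y1 | y3) — y1 is true.
  5. (y2 | y6 | ~y5) — y6 is true.
  6. (~y5 | ~y3 | y4) — ~y3 is true.
  7. (~y4 | ~y6) — ~y4 is true.
  8. (y6 | ~y1) — y6 is true.
  9. (y5 | ~y2 | y3) — y5 is true.
  10. (y2 | y5 | y3) — y5 is true.
  11. (~y4 | ~y5 | y2) — ~y4 is true.
  12. (~y6 | ~y3 | y1) — y1 is true.
  13. (y6 | y1) — y1 is true.
  14. (y3 | ~y6 | ~y4) — ~y4 is true.
  15. (~y3 | ~y2 | ~y5) — ~y3 is true.
  16. (~y2 | y5) — y5 is true.
  17. (~y2 | y4) — ~y2 is true.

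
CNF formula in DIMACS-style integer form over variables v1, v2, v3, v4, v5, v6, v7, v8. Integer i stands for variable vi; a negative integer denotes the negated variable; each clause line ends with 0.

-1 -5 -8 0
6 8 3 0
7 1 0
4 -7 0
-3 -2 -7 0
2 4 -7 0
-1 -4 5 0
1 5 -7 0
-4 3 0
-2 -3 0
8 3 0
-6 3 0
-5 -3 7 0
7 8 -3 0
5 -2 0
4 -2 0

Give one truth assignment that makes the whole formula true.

v1=0  v2=0  v3=1  v4=1  v5=1  v6=1  v7=1  v8=1

Branch on v1: take v1 = False.
  then v7 is forced to True.
  then v4 is forced to True.
  then v5 is forced to True.
  then v3 is forced to True.
  then v2 is forced to False.
v6, v8 are now unconstrained; take v6 = True, v8 = True.
Check each clause:
  1. (~v8 \/ ~v5 \/ ~v1) — ~v1 is true.
  2. (v3 \/ v6 \/ v8) — v8 is true.
  3. (v7 \/ v1) — v7 is true.
  4. (~v7 \/ v4) — v4 is true.
  5. (~v3 \/ ~v2 \/ ~v7) — ~v2 is true.
  6. (v2 \/ v4 \/ ~v7) — v4 is true.
  7. (~v4 \/ ~v1 \/ v5) — v5 is true.
  8. (v1 \/ ~v7 \/ v5) — v5 is true.
  9. (v3 \/ ~v4) — v3 is true.
  10. (~v2 \/ ~v3) — ~v2 is true.
  11. (v3 \/ v8) — v8 is true.
  12. (v3 \/ ~v6) — v3 is true.
  13. (~v5 \/ ~v3 \/ v7) — v7 is true.
  14. (~v3 \/ v8 \/ v7) — v8 is true.
  15. (v5 \/ ~v2) — v5 is true.
  16. (v4 \/ ~v2) — v4 is true.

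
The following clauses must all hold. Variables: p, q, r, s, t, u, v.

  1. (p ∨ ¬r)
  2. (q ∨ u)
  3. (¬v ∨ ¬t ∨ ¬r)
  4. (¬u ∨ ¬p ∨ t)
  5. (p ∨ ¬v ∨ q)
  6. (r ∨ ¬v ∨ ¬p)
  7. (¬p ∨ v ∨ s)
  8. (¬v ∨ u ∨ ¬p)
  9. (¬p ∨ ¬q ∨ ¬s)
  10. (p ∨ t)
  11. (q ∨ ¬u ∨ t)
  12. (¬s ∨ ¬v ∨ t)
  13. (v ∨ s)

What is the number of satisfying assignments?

9

Case analysis on p and v:
  p=T, v=T: a clause becomes empty — 0.
  p=T, v=F: remaining (q,r,s,t,u) ∈ {(F,F,T,T,T); (F,T,T,T,T)} — 2.
  p=F, v=T: remaining (q,r,s,t,u) ∈ {(T,F,F,T,F); (T,F,F,T,T); (T,F,T,T,F); (T,F,T,T,T)} — 4.
  p=F, v=F: remaining (q,r,s,t,u) ∈ {(F,F,T,T,T); (T,F,T,T,F); (T,F,T,T,T)} — 3.
Total: 0 + 2 + 4 + 3 = 9.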